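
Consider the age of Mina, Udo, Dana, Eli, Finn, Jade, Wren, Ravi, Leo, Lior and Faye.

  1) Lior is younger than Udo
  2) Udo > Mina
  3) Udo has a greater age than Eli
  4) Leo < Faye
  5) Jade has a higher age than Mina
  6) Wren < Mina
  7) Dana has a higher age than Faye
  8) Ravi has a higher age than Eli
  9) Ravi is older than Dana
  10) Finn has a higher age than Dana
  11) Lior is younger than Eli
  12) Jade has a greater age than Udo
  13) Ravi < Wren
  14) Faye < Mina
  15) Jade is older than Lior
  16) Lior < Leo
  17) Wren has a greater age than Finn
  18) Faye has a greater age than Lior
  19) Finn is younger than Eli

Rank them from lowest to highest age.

Each adjacent pair is fixed by a given relation: Lior < Leo; Leo < Faye; Faye < Dana; Dana < Finn; Finn < Eli; Eli < Ravi; Ravi < Wren; Wren < Mina; Mina < Udo; Udo < Jade. Chaining them end to end gives the full order.

Lior < Leo < Faye < Dana < Finn < Eli < Ravi < Wren < Mina < Udo < Jade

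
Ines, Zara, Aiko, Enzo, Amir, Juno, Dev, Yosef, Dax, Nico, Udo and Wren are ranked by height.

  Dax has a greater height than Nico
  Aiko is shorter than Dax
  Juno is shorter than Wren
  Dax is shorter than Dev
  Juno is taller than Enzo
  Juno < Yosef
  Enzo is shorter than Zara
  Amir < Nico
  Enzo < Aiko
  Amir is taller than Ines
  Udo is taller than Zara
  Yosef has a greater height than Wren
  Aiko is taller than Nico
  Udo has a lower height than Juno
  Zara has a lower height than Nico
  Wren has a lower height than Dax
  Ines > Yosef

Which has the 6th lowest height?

Piecing the relations together gives one ordering: Enzo < Zara < Udo < Juno < Wren < Yosef < Ines < Amir < Nico < Aiko < Dax < Dev.
Counting 6 from the smallest end gives Yosef.

Yosef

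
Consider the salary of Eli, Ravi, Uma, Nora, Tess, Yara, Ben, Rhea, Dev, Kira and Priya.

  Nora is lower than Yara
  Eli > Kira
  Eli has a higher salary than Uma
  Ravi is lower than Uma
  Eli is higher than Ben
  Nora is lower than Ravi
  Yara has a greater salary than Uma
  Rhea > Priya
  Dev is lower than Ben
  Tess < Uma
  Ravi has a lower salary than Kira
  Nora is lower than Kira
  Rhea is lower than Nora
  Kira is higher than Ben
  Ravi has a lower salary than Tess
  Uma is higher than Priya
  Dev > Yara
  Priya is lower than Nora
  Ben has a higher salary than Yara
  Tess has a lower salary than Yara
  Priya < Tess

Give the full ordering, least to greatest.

The consecutive links are each given: Priya < Rhea; Rhea < Nora; Nora < Ravi; Ravi < Tess; Tess < Uma; Uma < Yara; Yara < Dev; Dev < Ben; Ben < Kira; Kira < Eli.

Priya < Rhea < Nora < Ravi < Tess < Uma < Yara < Dev < Ben < Kira < Eli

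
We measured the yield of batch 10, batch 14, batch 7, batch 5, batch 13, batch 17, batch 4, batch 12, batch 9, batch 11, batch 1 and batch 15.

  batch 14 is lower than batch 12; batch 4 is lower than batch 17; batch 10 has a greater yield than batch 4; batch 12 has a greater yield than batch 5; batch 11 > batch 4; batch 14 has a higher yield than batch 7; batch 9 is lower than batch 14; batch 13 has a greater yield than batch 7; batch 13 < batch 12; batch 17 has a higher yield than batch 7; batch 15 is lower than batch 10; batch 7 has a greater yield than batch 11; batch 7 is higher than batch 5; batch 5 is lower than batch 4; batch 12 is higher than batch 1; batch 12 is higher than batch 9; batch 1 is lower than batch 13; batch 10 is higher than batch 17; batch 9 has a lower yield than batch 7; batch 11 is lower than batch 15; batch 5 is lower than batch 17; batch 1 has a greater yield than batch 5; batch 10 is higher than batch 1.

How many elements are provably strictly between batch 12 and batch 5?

6

Chaining upward from batch 5 reaches: batch 4, batch 11, batch 7, batch 14, batch 1, batch 13, batch 15, batch 17, batch 10.
Chaining downward from batch 12 reaches: batch 4, batch 11, batch 9, batch 7, batch 14, batch 1, batch 13.
Strictly between batch 5 and batch 12 are those in both lists: batch 4, batch 11, batch 7, batch 14, batch 1, batch 13 — 6 elements.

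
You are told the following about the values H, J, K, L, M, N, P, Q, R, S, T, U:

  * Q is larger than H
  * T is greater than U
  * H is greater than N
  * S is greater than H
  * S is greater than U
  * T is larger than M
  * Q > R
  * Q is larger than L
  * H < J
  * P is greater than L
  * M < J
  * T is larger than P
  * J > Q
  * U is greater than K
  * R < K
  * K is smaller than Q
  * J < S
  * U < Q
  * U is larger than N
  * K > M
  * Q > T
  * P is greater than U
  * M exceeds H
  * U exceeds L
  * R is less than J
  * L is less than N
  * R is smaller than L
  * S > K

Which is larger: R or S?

S

Chaining the given relations: R < L < N < H < M < K < U < P < T < Q < J < S.
So R < S; S is the larger of the two.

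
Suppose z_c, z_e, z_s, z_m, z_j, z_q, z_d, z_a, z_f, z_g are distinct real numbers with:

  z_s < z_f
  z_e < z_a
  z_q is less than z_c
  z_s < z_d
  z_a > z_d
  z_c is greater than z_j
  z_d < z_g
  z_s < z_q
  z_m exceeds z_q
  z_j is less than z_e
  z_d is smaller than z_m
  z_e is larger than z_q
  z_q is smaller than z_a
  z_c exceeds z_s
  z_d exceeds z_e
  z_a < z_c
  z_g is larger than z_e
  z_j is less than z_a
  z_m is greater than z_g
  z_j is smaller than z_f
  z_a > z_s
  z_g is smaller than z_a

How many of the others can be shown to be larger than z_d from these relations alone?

4

Directly above z_d: z_g, z_a, z_m.
One step further: z_c (4 so far).
Nothing else is reachable above z_d; 4 in all.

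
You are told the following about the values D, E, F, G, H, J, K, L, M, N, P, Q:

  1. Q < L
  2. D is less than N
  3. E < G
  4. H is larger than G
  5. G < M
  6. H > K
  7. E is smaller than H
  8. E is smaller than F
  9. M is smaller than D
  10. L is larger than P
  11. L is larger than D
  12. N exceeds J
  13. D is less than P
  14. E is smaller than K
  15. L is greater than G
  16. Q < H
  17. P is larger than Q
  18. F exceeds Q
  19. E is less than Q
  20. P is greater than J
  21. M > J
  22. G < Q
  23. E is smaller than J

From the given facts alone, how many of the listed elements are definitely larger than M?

4

The elements the relations force above M are D, N, P, L — no chain reaches any other.
That is 4.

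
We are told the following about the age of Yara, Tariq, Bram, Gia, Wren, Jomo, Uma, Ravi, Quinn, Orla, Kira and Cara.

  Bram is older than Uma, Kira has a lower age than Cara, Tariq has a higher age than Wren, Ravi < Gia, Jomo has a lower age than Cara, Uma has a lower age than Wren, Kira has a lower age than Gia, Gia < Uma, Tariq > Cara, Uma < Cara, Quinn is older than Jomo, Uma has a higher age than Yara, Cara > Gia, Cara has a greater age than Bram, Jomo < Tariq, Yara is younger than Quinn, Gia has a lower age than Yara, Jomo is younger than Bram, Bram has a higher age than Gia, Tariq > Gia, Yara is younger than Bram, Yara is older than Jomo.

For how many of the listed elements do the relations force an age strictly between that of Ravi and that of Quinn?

Chaining upward from Ravi reaches: Gia, Yara, Uma, Wren, Bram, Cara, Tariq.
Chaining downward from Quinn reaches: Kira, Gia, Jomo, Yara.
Strictly between Ravi and Quinn are those in both lists: Gia, Yara — 2 elements.

2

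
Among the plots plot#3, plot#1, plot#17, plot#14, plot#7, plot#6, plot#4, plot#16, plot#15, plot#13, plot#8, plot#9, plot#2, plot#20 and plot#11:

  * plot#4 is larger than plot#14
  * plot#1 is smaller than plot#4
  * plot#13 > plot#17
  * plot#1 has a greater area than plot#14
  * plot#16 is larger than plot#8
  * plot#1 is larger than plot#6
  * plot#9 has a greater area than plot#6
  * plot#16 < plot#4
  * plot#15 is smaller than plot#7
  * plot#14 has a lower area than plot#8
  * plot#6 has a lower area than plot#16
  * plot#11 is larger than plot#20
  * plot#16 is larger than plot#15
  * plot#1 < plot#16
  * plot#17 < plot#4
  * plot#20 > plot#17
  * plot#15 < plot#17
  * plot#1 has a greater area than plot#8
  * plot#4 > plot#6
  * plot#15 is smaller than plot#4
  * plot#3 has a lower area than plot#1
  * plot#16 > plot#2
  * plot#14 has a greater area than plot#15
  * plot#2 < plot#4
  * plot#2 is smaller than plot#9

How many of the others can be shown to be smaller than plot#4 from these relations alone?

9

The elements the relations force below plot#4 are plot#15, plot#3, plot#2, plot#17, plot#14, plot#8, plot#6, plot#1, plot#16 — no chain reaches any other.
That is 9.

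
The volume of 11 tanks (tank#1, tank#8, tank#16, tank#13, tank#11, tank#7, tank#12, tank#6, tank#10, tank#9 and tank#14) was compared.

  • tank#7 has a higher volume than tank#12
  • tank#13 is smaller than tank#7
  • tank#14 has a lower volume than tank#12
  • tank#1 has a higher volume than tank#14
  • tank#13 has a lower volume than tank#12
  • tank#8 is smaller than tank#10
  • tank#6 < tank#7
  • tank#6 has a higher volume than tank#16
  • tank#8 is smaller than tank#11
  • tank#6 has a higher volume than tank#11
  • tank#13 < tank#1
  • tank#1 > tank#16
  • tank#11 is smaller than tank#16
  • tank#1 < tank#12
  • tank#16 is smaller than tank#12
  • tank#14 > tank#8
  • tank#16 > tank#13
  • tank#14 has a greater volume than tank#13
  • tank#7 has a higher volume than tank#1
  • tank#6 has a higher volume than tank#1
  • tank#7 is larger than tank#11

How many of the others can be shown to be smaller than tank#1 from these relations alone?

Directly below tank#1: tank#13, tank#14, tank#16.
One step further: tank#8, tank#11 (5 so far).
Nothing else is reachable below tank#1; 5 in all.

5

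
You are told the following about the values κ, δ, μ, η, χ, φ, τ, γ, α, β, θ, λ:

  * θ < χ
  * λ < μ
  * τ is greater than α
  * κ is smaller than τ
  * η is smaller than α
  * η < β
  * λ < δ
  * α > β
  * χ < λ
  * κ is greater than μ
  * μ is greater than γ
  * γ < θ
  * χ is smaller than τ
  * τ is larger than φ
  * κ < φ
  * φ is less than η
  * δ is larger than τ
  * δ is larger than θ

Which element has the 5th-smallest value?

μ

The consecutive relations fix a unique order: γ < θ < χ < λ < μ < κ < φ < η < β < α < τ < δ.
Counting 5 from the smallest end gives μ.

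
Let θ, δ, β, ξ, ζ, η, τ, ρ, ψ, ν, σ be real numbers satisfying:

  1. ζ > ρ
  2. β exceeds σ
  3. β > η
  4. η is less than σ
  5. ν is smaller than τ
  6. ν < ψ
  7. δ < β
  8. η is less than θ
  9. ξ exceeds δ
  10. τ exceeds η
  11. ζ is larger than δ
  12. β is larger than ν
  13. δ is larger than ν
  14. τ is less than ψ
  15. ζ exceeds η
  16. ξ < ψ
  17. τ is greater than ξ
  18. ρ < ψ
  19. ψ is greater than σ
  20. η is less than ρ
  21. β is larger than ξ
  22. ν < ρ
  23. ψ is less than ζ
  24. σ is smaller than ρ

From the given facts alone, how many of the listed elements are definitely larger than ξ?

Directly above ξ: τ, β, ψ.
One step further: ζ (4 so far).
No other element is forced above ξ by the given relations, so the count is 4.

4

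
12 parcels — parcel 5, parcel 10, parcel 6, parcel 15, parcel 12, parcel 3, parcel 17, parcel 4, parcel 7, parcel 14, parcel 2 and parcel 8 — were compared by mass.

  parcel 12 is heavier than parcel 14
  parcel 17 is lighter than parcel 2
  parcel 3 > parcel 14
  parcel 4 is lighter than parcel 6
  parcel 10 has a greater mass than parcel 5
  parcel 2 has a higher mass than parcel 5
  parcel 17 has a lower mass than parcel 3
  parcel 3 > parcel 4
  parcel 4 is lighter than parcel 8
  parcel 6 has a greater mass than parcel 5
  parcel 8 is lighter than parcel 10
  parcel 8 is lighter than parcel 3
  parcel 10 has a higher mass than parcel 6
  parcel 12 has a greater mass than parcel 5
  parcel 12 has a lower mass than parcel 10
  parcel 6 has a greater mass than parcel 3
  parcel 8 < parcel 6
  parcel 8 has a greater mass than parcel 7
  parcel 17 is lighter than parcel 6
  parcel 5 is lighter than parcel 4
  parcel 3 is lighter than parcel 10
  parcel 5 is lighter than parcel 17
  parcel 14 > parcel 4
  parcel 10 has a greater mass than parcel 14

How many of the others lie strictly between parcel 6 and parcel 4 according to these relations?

3

The relations place parcel 4 below parcel 6. An element lies strictly between them when it is forced above parcel 4 and also forced below parcel 6.
Above parcel 4: {parcel 14, parcel 8, parcel 12, parcel 3, parcel 10}. Below parcel 6: {parcel 5, parcel 17, parcel 7, parcel 14, parcel 8, parcel 3}.
Intersection: {parcel 14, parcel 8, parcel 3} — 3.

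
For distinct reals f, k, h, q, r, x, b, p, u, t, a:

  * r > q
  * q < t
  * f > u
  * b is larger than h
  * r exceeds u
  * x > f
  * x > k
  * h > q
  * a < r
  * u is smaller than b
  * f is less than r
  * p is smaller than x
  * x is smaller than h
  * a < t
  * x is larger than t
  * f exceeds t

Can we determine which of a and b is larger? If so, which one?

b

a < t and t < f give a < f.
Then f < x extends the chain to x.
With x < h: a < t < f < x < h.
With h < b: a < t < f < x < h < b.
So b is larger.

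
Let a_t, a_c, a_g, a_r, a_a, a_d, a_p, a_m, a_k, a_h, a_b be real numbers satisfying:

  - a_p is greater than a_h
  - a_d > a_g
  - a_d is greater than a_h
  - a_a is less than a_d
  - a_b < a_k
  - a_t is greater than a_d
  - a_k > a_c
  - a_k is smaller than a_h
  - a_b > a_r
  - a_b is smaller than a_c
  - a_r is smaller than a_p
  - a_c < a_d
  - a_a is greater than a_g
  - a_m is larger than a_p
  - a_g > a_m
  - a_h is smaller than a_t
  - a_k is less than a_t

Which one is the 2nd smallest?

Chaining the given pairs: a_r < a_b < a_c < a_k < a_h < a_p < a_m < a_g < a_a < a_d < a_t.
Counting 2 from the smallest end gives a_b.

a_b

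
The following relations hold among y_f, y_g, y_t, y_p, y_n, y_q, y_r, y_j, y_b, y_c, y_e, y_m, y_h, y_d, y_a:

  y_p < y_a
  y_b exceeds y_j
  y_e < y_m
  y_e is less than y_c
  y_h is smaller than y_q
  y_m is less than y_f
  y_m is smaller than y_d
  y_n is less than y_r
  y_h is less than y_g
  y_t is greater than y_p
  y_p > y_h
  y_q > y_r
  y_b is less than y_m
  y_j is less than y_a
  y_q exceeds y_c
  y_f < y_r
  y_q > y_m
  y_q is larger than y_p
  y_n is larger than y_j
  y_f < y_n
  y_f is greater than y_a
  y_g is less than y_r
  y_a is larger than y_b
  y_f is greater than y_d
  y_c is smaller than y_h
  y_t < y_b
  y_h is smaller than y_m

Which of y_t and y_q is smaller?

y_t

Following the relations from y_t: y_t < y_b < y_m < y_d < y_f < y_n < y_r < y_q.
So y_t < y_q; y_t is the smaller of the two.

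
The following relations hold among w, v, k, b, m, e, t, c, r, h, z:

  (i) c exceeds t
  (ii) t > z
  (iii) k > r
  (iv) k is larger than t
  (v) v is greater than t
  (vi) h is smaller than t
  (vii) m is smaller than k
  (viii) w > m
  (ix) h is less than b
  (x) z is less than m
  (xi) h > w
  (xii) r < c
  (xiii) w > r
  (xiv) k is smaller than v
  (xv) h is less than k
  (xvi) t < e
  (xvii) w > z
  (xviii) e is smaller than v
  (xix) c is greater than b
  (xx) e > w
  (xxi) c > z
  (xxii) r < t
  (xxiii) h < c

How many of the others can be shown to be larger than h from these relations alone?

The elements the relations force above h are t, k, e, v, b, c — no chain reaches any other.
That is 6.

6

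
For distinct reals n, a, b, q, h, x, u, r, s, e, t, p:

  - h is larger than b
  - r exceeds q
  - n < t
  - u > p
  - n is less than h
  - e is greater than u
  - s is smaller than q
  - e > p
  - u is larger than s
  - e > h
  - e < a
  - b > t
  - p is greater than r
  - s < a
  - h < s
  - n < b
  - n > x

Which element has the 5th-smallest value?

Chaining the given pairs: x < n < t < b < h < s < q < r < p < u < e < a.
Counting 5 from the smallest end gives h.

h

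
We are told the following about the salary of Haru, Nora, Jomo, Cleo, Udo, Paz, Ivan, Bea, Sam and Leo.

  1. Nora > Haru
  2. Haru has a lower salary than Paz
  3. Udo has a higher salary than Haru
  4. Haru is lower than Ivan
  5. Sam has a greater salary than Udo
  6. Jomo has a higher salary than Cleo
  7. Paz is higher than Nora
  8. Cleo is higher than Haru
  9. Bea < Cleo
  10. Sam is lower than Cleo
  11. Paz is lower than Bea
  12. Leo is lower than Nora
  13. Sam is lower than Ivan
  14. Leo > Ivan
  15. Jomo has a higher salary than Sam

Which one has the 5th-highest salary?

Nora

Chaining the given pairs: Haru < Udo < Sam < Ivan < Leo < Nora < Paz < Bea < Cleo < Jomo.
The 5th largest is Nora.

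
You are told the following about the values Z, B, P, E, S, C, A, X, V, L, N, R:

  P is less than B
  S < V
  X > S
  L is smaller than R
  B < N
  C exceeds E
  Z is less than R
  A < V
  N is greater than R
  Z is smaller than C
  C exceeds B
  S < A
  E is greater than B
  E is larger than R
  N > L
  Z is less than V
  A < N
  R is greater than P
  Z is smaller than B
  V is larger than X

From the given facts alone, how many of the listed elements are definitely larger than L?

Directly above L: R, N.
One step further: E (3 so far).
One step further: C (4 so far).
Nothing else is reachable above L; 4 in all.

4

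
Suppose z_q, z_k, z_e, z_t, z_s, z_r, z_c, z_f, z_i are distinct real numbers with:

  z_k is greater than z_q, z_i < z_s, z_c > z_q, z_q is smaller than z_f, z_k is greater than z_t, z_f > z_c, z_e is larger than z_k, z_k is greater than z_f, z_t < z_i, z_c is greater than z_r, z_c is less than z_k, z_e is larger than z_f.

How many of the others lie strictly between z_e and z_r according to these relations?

3

Chaining upward from z_r reaches: z_c, z_f, z_k.
Chaining downward from z_e reaches: z_t, z_q, z_c, z_f, z_k.
Strictly between z_r and z_e are those in both lists: z_c, z_f, z_k — 3 elements.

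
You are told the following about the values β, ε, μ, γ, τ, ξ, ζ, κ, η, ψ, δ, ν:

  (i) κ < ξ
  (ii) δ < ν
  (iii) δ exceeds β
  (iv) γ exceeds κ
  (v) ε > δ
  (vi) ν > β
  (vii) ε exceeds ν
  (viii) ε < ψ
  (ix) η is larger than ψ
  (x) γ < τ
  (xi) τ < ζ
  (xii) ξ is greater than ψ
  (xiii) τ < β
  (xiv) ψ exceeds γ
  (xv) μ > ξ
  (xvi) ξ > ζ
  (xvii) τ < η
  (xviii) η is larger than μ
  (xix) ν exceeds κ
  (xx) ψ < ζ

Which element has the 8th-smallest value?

Piecing the relations together gives one ordering: κ < γ < τ < β < δ < ν < ε < ψ < ζ < ξ < μ < η.
The 8th smallest is ψ.

ψ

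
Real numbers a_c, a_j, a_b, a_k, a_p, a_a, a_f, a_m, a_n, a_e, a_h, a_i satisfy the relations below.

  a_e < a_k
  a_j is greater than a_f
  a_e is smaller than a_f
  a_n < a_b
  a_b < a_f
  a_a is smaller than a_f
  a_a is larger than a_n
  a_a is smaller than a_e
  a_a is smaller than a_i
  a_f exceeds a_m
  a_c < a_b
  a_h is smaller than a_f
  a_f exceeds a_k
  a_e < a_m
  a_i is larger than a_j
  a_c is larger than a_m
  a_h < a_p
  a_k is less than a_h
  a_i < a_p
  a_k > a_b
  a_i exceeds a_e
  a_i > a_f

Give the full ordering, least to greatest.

Each adjacent pair is fixed by a given relation: a_n < a_a; a_a < a_e; a_e < a_m; a_m < a_c; a_c < a_b; a_b < a_k; a_k < a_h; a_h < a_f; a_f < a_j; a_j < a_i; a_i < a_p. Chaining them end to end gives the full order.

a_n < a_a < a_e < a_m < a_c < a_b < a_k < a_h < a_f < a_j < a_i < a_p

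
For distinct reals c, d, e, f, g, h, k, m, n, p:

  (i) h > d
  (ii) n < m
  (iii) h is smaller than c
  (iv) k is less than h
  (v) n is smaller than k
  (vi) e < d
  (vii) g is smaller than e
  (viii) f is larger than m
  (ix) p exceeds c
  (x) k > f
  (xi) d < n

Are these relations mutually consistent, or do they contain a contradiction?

consistent

Every relation is compatible with g < e < d < n < m < f < k < h < c < p; the set is consistent.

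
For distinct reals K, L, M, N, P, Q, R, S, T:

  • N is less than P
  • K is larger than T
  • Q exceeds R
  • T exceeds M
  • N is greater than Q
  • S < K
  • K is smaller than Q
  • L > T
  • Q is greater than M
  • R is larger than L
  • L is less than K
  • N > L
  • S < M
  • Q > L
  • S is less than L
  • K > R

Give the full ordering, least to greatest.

Nothing is placed below S, so it is least; from there S < M; M < T; T < L; L < R; R < K; K < Q; Q < N; N < P, each given directly.

S < M < T < L < R < K < Q < N < P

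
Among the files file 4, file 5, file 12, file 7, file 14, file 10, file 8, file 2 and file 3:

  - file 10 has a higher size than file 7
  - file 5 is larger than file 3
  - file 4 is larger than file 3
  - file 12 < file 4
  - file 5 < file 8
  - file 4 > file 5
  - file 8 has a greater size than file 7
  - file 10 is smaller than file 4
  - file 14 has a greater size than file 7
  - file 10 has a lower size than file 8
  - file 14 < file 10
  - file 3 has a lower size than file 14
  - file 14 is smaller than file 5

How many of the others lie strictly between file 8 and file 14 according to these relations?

The relations place file 14 below file 8. An element lies strictly between them when it is forced above file 14 and also forced below file 8.
Above file 14: {file 10, file 5, file 4}. Below file 8: {file 7, file 3, file 10, file 5}.
Intersection: {file 10, file 5} — 2.

2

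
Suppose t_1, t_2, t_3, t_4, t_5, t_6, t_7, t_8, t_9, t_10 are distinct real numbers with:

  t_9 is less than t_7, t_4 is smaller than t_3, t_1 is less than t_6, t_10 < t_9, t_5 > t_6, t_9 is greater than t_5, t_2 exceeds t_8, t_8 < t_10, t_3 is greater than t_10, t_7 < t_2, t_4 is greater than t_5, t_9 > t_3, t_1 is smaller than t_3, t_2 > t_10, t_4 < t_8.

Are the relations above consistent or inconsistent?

consistent

Every relation is compatible with t_1 < t_6 < t_5 < t_4 < t_8 < t_10 < t_3 < t_9 < t_7 < t_2; the set is consistent.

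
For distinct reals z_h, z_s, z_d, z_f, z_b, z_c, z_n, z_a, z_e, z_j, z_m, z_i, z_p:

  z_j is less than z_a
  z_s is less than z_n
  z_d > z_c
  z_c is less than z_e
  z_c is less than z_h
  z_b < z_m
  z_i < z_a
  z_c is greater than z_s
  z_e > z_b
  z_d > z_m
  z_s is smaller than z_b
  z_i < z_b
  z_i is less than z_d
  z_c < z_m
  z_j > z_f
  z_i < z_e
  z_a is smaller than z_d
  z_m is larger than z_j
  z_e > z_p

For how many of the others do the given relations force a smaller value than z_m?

Directly below z_m: z_c, z_j, z_b.
One step further: z_f, z_s, z_i (6 so far).
Nothing else is reachable below z_m; 6 in all.

6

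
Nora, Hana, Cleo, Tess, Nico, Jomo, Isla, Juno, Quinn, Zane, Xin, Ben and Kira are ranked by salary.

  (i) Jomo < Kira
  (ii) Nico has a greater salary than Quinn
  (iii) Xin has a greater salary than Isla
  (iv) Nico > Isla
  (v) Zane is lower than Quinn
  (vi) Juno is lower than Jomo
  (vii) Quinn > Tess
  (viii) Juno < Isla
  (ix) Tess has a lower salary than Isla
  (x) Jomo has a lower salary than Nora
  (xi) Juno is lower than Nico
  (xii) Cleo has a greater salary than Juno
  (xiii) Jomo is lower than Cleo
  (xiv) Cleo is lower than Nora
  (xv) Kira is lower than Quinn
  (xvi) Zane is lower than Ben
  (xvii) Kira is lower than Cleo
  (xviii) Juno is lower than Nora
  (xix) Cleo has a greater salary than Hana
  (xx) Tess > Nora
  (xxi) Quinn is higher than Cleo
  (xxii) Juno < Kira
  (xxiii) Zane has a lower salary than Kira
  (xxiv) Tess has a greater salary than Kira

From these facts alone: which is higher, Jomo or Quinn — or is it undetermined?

Chaining the given relations: Jomo < Kira < Cleo < Nora < Tess < Quinn.
So Quinn is higher.

Quinn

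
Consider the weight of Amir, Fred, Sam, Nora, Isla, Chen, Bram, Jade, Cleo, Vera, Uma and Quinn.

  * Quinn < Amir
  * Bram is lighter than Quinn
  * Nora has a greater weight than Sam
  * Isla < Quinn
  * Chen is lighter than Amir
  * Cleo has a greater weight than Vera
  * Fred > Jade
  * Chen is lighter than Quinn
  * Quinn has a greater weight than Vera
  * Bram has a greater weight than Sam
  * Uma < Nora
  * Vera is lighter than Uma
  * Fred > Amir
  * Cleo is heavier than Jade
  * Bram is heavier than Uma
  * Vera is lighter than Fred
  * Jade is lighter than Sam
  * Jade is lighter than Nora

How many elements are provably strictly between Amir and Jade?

The relations place Jade below Amir. An element lies strictly between them when it is forced above Jade and also forced below Amir.
Above Jade: {Sam, Cleo, Nora, Bram, Quinn, Fred}. Below Amir: {Chen, Isla, Vera, Uma, Sam, Bram, Quinn}.
Intersection: {Sam, Bram, Quinn} — 3.

3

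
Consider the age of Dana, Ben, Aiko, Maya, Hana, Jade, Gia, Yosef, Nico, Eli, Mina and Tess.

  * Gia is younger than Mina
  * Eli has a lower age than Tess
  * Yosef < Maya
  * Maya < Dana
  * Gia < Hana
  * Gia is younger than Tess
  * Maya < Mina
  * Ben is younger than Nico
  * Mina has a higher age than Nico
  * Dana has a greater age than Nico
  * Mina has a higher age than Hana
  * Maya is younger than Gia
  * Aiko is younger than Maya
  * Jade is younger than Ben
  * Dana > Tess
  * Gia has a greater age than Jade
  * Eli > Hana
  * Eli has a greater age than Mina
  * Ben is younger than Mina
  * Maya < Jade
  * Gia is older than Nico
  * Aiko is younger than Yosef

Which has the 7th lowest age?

Piecing the relations together gives one ordering: Aiko < Yosef < Maya < Jade < Ben < Nico < Gia < Hana < Mina < Eli < Tess < Dana.
Counting 7 from the smallest end gives Gia.

Gia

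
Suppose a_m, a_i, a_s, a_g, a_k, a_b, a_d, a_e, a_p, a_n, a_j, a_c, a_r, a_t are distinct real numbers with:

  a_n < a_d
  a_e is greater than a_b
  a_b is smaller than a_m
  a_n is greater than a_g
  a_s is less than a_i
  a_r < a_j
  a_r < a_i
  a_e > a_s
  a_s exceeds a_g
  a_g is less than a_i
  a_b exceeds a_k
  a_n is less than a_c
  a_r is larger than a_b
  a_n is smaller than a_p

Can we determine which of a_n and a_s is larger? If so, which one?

undetermined

Following every chain through a_s: above a_s we get a_i, a_e; below a_s we get a_g.
a_n is not reached, and no chain runs the other way from a_n to a_s.
So the given relations leave the order of a_s and a_n undetermined.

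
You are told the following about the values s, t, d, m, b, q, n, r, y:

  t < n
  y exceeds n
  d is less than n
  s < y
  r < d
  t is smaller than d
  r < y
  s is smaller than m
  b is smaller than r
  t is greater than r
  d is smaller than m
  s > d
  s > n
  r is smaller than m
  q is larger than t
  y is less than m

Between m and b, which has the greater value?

Following the relations from b: b < r < t < d < n < s < y < m.
So b < m; m is the larger of the two.

m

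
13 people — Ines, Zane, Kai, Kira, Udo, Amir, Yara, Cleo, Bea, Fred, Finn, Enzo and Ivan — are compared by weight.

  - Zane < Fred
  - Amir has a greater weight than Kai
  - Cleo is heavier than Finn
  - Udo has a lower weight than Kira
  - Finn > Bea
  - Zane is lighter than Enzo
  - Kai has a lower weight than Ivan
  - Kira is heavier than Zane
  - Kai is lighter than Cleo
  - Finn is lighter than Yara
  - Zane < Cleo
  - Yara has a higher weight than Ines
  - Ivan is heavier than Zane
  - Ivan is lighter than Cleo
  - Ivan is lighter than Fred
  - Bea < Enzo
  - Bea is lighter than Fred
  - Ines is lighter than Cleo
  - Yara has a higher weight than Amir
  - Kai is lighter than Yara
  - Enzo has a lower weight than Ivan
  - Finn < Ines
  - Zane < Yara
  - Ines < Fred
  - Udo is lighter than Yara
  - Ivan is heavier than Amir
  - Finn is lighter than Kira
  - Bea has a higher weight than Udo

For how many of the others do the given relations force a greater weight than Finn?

5

From Finn the given relations immediately reach Kira, Ines, Cleo, Yara.
From those, Fred — 5 in total.
Nothing else is reachable above Finn; 5 in all.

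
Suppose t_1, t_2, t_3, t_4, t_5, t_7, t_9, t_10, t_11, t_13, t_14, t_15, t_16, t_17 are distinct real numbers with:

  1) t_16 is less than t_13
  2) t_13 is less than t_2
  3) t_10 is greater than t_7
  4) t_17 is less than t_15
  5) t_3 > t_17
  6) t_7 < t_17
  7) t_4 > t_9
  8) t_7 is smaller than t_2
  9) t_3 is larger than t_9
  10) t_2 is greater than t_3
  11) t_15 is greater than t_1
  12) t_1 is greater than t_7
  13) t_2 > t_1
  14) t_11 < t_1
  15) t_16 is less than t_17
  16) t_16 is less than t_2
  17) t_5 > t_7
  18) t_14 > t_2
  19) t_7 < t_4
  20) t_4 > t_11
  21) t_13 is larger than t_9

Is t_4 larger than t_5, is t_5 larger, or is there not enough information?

Following every chain through t_4: below t_4 we get t_9, t_7, t_11.
t_5 is not reached, and no chain runs the other way from t_5 to t_4.
So the given relations leave the order of t_4 and t_5 undetermined.

undetermined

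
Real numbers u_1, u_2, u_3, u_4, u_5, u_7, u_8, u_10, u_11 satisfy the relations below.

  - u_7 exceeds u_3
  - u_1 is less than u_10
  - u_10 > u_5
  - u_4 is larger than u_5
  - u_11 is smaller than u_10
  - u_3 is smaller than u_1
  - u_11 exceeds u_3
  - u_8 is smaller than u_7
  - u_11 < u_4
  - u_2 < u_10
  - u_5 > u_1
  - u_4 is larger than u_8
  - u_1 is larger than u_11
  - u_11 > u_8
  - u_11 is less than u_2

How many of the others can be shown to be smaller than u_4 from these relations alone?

Directly below u_4: u_8, u_11, u_5.
One step further: u_3, u_1 (5 so far).
No other element is forced below u_4 by the given relations, so the count is 5.

5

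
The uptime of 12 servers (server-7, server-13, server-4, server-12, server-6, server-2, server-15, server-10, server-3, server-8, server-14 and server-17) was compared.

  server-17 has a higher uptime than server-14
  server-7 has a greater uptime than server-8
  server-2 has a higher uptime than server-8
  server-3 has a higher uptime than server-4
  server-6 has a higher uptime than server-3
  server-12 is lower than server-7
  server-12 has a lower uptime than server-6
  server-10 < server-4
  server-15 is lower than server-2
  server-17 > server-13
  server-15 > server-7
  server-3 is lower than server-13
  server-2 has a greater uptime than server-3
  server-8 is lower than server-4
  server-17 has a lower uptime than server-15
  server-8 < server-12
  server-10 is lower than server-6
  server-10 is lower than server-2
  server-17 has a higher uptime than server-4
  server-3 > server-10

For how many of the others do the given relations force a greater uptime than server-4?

6

From server-4 the given relations immediately reach server-3, server-17.
From those, server-13, server-15, server-2, server-6 — 6 in total.
No other element is forced above server-4 by the given relations, so the count is 6.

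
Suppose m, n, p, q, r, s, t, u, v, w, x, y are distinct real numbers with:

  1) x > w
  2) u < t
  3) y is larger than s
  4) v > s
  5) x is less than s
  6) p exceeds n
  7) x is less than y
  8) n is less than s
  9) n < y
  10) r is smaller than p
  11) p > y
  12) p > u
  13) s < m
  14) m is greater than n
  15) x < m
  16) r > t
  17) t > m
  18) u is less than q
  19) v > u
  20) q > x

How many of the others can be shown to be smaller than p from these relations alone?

9

Directly below p: n, u, y, r.
One step further: x, s, t (7 so far).
One step further: w, m (9 so far).
Nothing else is reachable below p; 9 in all.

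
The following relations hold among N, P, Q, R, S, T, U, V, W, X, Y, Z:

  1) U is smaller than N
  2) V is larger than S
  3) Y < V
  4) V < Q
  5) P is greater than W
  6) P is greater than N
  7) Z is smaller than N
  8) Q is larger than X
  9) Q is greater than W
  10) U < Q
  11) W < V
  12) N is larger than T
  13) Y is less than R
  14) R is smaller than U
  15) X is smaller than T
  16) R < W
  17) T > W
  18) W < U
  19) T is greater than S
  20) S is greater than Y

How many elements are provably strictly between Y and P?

6

Chaining upward from Y reaches: R, S, W, T, V, U, Q, N.
Chaining downward from P reaches: X, R, S, W, T, Z, U, N.
Strictly between Y and P are those in both lists: R, S, W, T, U, N — 6 elements.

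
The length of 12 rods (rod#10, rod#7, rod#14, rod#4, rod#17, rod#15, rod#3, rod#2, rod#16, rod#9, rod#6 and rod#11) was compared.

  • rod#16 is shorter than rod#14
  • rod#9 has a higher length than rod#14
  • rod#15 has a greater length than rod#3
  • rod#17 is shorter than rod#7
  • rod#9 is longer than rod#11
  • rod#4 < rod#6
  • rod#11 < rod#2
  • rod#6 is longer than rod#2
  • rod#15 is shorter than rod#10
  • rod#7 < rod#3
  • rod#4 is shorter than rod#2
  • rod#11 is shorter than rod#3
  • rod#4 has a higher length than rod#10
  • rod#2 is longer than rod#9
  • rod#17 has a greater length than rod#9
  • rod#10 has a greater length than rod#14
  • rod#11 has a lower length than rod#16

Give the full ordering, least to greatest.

Each adjacent pair is fixed by a given relation: rod#11 < rod#16; rod#16 < rod#14; rod#14 < rod#9; rod#9 < rod#17; rod#17 < rod#7; rod#7 < rod#3; rod#3 < rod#15; rod#15 < rod#10; rod#10 < rod#4; rod#4 < rod#2; rod#2 < rod#6. Chaining them end to end gives the full order.

rod#11 < rod#16 < rod#14 < rod#9 < rod#17 < rod#7 < rod#3 < rod#15 < rod#10 < rod#4 < rod#2 < rod#6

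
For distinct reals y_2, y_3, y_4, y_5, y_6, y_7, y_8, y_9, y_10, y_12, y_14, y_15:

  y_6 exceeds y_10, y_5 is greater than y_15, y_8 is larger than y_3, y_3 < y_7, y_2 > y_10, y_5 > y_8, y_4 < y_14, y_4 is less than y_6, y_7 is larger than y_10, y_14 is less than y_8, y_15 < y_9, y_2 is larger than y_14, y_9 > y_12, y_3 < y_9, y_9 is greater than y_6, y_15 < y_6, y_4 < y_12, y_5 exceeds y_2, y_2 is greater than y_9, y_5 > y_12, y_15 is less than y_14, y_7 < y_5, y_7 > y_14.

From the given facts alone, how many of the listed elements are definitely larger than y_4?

The elements the relations force above y_4 are y_6, y_12, y_14, y_7, y_8, y_9, y_2, y_5 — no chain reaches any other.
That is 8.

8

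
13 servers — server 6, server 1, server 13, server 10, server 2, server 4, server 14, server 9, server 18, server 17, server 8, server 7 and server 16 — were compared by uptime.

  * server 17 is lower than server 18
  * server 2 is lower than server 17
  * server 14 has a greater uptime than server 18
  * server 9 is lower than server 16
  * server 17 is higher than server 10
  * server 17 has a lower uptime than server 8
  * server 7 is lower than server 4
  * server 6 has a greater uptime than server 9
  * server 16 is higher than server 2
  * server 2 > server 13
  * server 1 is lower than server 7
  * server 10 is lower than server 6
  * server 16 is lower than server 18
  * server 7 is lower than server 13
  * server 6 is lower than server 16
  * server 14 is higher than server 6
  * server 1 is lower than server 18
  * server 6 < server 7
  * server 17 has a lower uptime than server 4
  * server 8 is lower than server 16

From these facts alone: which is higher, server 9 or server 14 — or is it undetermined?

server 14

server 9 < server 6 < server 7 < server 13 < server 2 < server 17 < server 8 < server 16 < server 18 < server 14, by transitivity through server 6, server 7, server 13, server 2, server 17, server 8, server 16, server 18.
So server 14 is higher.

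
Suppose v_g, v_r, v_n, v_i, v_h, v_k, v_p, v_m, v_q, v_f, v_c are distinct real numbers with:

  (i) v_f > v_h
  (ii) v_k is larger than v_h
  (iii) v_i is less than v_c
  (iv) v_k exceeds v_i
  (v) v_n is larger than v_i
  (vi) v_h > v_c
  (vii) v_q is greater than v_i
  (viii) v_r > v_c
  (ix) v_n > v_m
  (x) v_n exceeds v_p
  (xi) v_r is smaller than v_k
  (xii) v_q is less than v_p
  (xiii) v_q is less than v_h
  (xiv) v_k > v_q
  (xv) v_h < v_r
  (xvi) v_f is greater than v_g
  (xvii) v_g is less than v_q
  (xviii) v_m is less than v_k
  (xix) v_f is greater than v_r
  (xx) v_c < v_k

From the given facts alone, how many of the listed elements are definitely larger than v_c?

4

From v_c the given relations immediately reach v_h, v_r, v_k.
From those, v_f — 4 in total.
No other element is forced above v_c by the given relations, so the count is 4.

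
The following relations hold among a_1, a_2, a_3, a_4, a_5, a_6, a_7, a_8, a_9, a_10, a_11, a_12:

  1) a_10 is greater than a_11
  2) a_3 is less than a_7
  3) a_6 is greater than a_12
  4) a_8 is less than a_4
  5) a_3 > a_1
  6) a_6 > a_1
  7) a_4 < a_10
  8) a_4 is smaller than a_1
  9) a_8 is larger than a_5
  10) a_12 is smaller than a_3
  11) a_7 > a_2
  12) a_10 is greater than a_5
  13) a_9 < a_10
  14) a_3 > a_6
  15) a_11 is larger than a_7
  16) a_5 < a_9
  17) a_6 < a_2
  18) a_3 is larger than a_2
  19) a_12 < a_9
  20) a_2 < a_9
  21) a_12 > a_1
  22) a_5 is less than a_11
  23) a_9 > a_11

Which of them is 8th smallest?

a_3

Chaining the given pairs: a_5 < a_8 < a_4 < a_1 < a_12 < a_6 < a_2 < a_3 < a_7 < a_11 < a_9 < a_10.
Counting 8 from the smallest end gives a_3.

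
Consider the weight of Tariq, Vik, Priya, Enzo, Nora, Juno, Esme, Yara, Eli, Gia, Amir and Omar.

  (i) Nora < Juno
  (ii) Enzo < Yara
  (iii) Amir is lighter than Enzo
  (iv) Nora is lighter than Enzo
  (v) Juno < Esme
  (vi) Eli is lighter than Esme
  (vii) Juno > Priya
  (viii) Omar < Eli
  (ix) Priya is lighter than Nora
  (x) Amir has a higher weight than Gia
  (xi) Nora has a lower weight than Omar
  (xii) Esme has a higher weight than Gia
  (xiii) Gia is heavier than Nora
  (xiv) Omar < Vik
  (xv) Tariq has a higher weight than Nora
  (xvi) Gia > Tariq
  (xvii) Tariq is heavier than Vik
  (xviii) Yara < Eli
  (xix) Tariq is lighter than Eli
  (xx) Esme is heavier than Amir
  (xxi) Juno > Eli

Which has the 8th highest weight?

Chaining the given pairs: Priya < Nora < Omar < Vik < Tariq < Gia < Amir < Enzo < Yara < Eli < Juno < Esme.
Counting 8 from the largest end gives Tariq.

Tariq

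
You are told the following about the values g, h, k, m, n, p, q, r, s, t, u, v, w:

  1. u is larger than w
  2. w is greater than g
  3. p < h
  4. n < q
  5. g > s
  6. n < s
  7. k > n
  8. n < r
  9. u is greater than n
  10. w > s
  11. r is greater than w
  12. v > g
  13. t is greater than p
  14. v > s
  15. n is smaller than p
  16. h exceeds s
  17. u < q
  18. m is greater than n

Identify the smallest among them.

Chaining upward from n: directly above it, s, p, m, u, k, r, q; then g, w, v, t, h.
That covers every other element, and nothing is given below n, so n is the smallest.

n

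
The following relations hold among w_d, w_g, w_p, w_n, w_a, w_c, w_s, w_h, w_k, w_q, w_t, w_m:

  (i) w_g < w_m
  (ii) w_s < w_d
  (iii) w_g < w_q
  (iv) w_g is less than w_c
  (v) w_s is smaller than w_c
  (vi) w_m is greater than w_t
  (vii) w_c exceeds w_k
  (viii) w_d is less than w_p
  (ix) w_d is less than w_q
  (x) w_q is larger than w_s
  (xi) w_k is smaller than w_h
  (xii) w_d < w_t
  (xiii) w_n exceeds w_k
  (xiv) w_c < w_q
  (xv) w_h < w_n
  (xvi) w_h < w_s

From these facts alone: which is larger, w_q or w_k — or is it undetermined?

Chaining the given relations: w_k < w_h < w_s < w_d < w_q.
So w_q is larger.

w_q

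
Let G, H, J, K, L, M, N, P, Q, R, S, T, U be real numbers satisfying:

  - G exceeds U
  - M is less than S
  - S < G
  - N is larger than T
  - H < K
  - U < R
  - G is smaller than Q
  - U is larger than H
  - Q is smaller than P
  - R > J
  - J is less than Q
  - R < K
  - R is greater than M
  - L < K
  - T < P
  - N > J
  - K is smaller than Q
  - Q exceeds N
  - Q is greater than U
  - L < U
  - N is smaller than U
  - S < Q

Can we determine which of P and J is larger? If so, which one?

P

Link the given pairs in sequence: J < N; N < U; U < R; R < K; K < Q; Q < P.
Chaining these gives J < N < U < R < K < Q < P.
So P is larger.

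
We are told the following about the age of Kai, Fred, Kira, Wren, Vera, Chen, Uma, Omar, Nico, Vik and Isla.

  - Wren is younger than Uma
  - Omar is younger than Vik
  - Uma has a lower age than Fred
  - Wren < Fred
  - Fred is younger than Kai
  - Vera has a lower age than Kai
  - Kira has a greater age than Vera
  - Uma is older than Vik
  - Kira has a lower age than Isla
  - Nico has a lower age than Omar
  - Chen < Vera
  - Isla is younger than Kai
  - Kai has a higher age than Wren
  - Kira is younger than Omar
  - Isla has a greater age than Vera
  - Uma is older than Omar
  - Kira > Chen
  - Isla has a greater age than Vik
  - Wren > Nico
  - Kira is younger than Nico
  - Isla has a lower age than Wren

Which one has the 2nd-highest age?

Fred

Piecing the relations together gives one ordering: Chen < Vera < Kira < Nico < Omar < Vik < Isla < Wren < Uma < Fred < Kai.
The 2nd largest is Fred.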